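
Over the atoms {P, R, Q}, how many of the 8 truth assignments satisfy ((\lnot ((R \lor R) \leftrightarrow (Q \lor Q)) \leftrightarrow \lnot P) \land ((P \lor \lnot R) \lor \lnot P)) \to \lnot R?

Initial set: {(((\lnot ((R \lor R) \leftrightarrow (Q \lor Q)) \leftrightarrow \lnot P) \land ((P \lor \lnot R) \lor \lnot P)) \to \lnot R)}.
(((\lnot ((R \lor R) \leftrightarrow (Q \lor Q)) \leftrightarrow \lnot P) \land ((P \lor \lnot R) \lor \lnot P)) \to \lnot R): β-rule — branch into \lnot ((\lnot ((R \lor R) \leftrightarrow (Q \lor Q)) \leftrightarrow \lnot P) \land ((P \lor \lnot R) \lor \lnot P))  //  \lnot R.
  branch 1 (add \lnot ((\lnot ((R \lor R) \leftrightarrow (Q \lor Q)) \leftrightarrow \lnot P) \land ((P \lor \lnot R) \lor \lnot P))):
    \lnot ((\lnot ((R \lor R) \leftrightarrow (Q \lor Q)) \leftrightarrow \lnot P) \land ((P \lor \lnot R) \lor \lnot P)): β-rule — branch into \lnot (\lnot ((R \lor R) \leftrightarrow (Q \lor Q)) \leftrightarrow \lnot P)  //  \lnot ((P \lor \lnot R) \lor \lnot P).
      branch 1.1 (add \lnot (\lnot ((R \lor R) \leftrightarrow (Q \lor Q)) \leftrightarrow \lnot P)):
        \lnot (\lnot ((R \lor R) \leftrightarrow (Q \lor Q)) \leftrightarrow \lnot P): β-rule — branch into \lnot ((R \lor R) \leftrightarrow (Q \lor Q)), \lnot \lnot P  //  \lnot \lnot ((R \lor R) \leftrightarrow (Q \lor Q)), \lnot P.
          branch 1.1.1 (add \lnot ((R \lor R) \leftrightarrow (Q \lor Q)), \lnot \lnot P):
            \lnot ((R \lor R) \leftrightarrow (Q \lor Q)): β-rule — branch into (R \lor R), \lnot (Q \lor Q)  //  \lnot (R \lor R), (Q \lor Q).
              branch 1.1.1.1 (add (R \lor R), \lnot (Q \lor Q)):
                \lnot (Q \lor Q): α-rule — add \lnot Q, \lnot Q.
                (R \lor R): β-rule — branch into R  //  R.
                  branch 1.1.1.1.1 (add R):
                    ○ open, literals {P=T, Q=F, R=T}.
                  branch 1.1.1.1.2 (add R):
                    ○ open, literals {P=T, Q=F, R=T}.
              branch 1.1.1.2 (add \lnot (R \lor R), (Q \lor Q)):
                \lnot (R \lor R): α-rule — add \lnot R, \lnot R.
                (Q \lor Q): β-rule — branch into Q  //  Q.
                  branch 1.1.1.2.1 (add Q):
                    ○ open, literals {P=T, Q=T, R=F}.
                  branch 1.1.1.2.2 (add Q):
                    ○ open, literals {P=T, Q=T, R=F}.
          branch 1.1.2 (add \lnot \lnot ((R \lor R) \leftrightarrow (Q \lor Q)), \lnot P):
            \lnot \lnot ((R \lor R) \leftrightarrow (Q \lor Q)): β-rule — branch into (R \lor R), (Q \lor Q)  //  \lnot (R \lor R), \lnot (Q \lor Q).
              branch 1.1.2.1 (add (R \lor R), (Q \lor Q)):
                (R \lor R): β-rule — branch into R  //  R.
                  branch 1.1.2.1.1 (add R):
                    (Q \lor Q): β-rule — branch into Q  //  Q.
                      branch 1.1.2.1.1.1 (add Q):
                        ○ open, literals {P=F, Q=T, R=T}.
                      branch 1.1.2.1.1.2 (add Q):
                        ○ open, literals {P=F, Q=T, R=T}.
                  branch 1.1.2.1.2 (add R):
                    (Q \lor Q): β-rule — branch into Q  //  Q.
                      branch 1.1.2.1.2.1 (add Q):
                        ○ open, literals {P=F, Q=T, R=T}.
                      branch 1.1.2.1.2.2 (add Q):
                        ○ open, literals {P=F, Q=T, R=T}.
              branch 1.1.2.2 (add \lnot (R \lor R), \lnot (Q \lor Q)):
                \lnot (R \lor R): α-rule — add \lnot R, \lnot R.
                \lnot (Q \lor Q): α-rule — add \lnot Q, \lnot Q.
                ○ open, literals {P=F, Q=F, R=F}.
      branch 1.2 (add \lnot ((P \lor \lnot R) \lor \lnot P)):
        \lnot ((P \lor \lnot R) \lor \lnot P): α-rule — add \lnot (P \lor \lnot R), \lnot \lnot P.
        \lnot (P \lor \lnot R): α-rule — add \lnot P, \lnot \lnot R.
        × closes — contains both P and \lnot P.
  branch 2 (add \lnot R):
    ○ open, literals {R=F}.
1 branch closed, 10 open.
Each open branch fixes some atoms; the unmentioned ones are free. Counting distinct full assignments: branch {P=T, Q=F, R=T} (none free) contributes 1 new; branch {P=T, Q=F, R=T} (none free) contributes 0 new; branch {P=T, Q=T, R=F} (none free) contributes 1 new; branch {P=T, Q=T, R=F} (none free) contributes 0 new; branch {P=F, Q=T, R=T} (none free) contributes 1 new; branch {P=F, Q=T, R=T} (none free) contributes 0 new; branch {P=F, Q=T, R=T} (none free) contributes 0 new; branch {P=F, Q=T, R=T} (none free) contributes 0 new; branch {P=F, Q=F, R=F} (none free) contributes 1 new; branch {R=F} (P, Q) contributes 2 new. Total: 6.

6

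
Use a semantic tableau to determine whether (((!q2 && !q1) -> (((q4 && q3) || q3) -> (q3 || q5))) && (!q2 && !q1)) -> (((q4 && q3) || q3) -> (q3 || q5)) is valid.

Valid

Assume the negation and expand:
Initial set: {!((((!q2 && !q1) -> (((q4 && q3) || q3) -> (q3 || q5))) && (!q2 && !q1)) -> (((q4 && q3) || q3) -> (q3 || q5)))}.
!((((!q2 && !q1) -> (((q4 && q3) || q3) -> (q3 || q5))) && (!q2 && !q1)) -> (((q4 && q3) || q3) -> (q3 || q5))): α-rule — add (((!q2 && !q1) -> (((q4 && q3) || q3) -> (q3 || q5))) && (!q2 && !q1)), !(((q4 && q3) || q3) -> (q3 || q5)).
(((!q2 && !q1) -> (((q4 && q3) || q3) -> (q3 || q5))) && (!q2 && !q1)): α-rule — add ((!q2 && !q1) -> (((q4 && q3) || q3) -> (q3 || q5))), (!q2 && !q1).
!(((q4 && q3) || q3) -> (q3 || q5)): α-rule — add ((q4 && q3) || q3), !(q3 || q5).
(!q2 && !q1): α-rule — add !q2, !q1.
!(q3 || q5): α-rule — add !q3, !q5.
((!q2 && !q1) -> (((q4 && q3) || q3) -> (q3 || q5))): β-rule — branch into !(!q2 && !q1)  //  (((q4 && q3) || q3) -> (q3 || q5)).
  branch 1 (add !(!q2 && !q1)):
    ((q4 && q3) || q3): β-rule — branch into (q4 && q3)  //  q3.
      branch 1.1 (add (q4 && q3)):
        (q4 && q3): α-rule — add q4, q3.
        × closes — contains both q3 and !q3.
      branch 1.2 (add q3):
        × closes — contains both q3 and !q3.
  branch 2 (add (((q4 && q3) || q3) -> (q3 || q5))):
    ((q4 && q3) || q3): β-rule — branch into (q4 && q3)  //  q3.
      branch 2.1 (add (q4 && q3)):
        (q4 && q3): α-rule — add q4, q3.
        × closes — contains both q3 and !q3.
      branch 2.2 (add q3):
        × closes — contains both q3 and !q3.
All 4 branches close.
Every branch closed, so the negation is unsatisfiable and the formula is valid.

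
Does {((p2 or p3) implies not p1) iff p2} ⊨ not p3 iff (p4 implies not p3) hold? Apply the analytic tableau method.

Initial set: {T (((p2 or p3) implies not p1) iff p2); F (not p3 iff (p4 implies not p3))}.
T (((p2 or p3) implies not p1) iff p2): β-rule — branch into T ((p2 or p3) implies not p1), T p2  //  F ((p2 or p3) implies not p1), F p2.
  branch 1 (add T ((p2 or p3) implies not p1), T p2):
    F (not p3 iff (p4 implies not p3)): β-rule — branch into T not p3, F (p4 implies not p3)  //  F not p3, T (p4 implies not p3).
      branch 1.1 (add T not p3, F (p4 implies not p3)):
        F (p4 implies not p3): α-rule — add T p4, F not p3.
        × closes — contains both p3 and not p3.
      branch 1.2 (add F not p3, T (p4 implies not p3)):
        T ((p2 or p3) implies not p1): β-rule — branch into F (p2 or p3)  //  T not p1.
          branch 1.2.1 (add F (p2 or p3)):
            F (p2 or p3): α-rule — add F p2, F p3.
            × closes — contains both p2 and not p2.
          branch 1.2.2 (add T not p1):
            T (p4 implies not p3): β-rule — branch into F p4  //  T not p3.
              branch 1.2.2.1 (add F p4):
                ○ open, literals {p1=0, p2=1, p3=1, p4=0}.
              branch 1.2.2.2 (add T not p3):
                × closes — contains both p3 and not p3.
  branch 2 (add F ((p2 or p3) implies not p1), F p2):
    F ((p2 or p3) implies not p1): α-rule — add T (p2 or p3), F not p1.
    F (not p3 iff (p4 implies not p3)): β-rule — branch into T not p3, F (p4 implies not p3)  //  F not p3, T (p4 implies not p3).
      branch 2.1 (add T not p3, F (p4 implies not p3)):
        F (p4 implies not p3): α-rule — add T p4, F not p3.
        × closes — contains both p3 and not p3.
      branch 2.2 (add F not p3, T (p4 implies not p3)):
        T (p2 or p3): β-rule — branch into T p2  //  T p3.
          branch 2.2.1 (add T p2):
            × closes — contains both p2 and not p2.
          branch 2.2.2 (add T p3):
            T (p4 implies not p3): β-rule — branch into F p4  //  T not p3.
              branch 2.2.2.1 (add F p4):
                ○ open, literals {p1=1, p2=0, p3=1, p4=0}.
              branch 2.2.2.2 (add T not p3):
                × closes — contains both p3 and not p3.
6 branches closed, 2 open.
An open branch gives a countermodel: p1=0, p2=1, p3=1, p4=0 (unmentioned atoms arbitrary); the premises hold there but the conclusion fails.

No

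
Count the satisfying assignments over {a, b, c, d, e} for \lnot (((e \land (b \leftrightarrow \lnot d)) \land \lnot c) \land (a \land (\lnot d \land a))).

31

Initial set: {T \lnot (((e \land (b \leftrightarrow \lnot d)) \land \lnot c) \land (a \land (\lnot d \land a)))}.
T \lnot (((e \land (b \leftrightarrow \lnot d)) \land \lnot c) \land (a \land (\lnot d \land a))): β-rule — branch into F ((e \land (b \leftrightarrow \lnot d)) \land \lnot c)  //  F (a \land (\lnot d \land a)).
  branch 1 (add F ((e \land (b \leftrightarrow \lnot d)) \land \lnot c)):
    F ((e \land (b \leftrightarrow \lnot d)) \land \lnot c): β-rule — branch into F (e \land (b \leftrightarrow \lnot d))  //  F \lnot c.
      branch 1.1 (add F (e \land (b \leftrightarrow \lnot d))):
        F (e \land (b \leftrightarrow \lnot d)): β-rule — branch into F e  //  F (b \leftrightarrow \lnot d).
          branch 1.1.1 (add F e):
            ○ open, literals {e=F}.
          branch 1.1.2 (add F (b \leftrightarrow \lnot d)):
            F (b \leftrightarrow \lnot d): β-rule — branch into T b, F \lnot d  //  F b, T \lnot d.
              branch 1.1.2.1 (add T b, F \lnot d):
                ○ open, literals {b=T, d=T}.
              branch 1.1.2.2 (add F b, T \lnot d):
                ○ open, literals {b=F, d=F}.
      branch 1.2 (add F \lnot c):
        ○ open, literals {c=T}.
  branch 2 (add F (a \land (\lnot d \land a))):
    F (a \land (\lnot d \land a)): β-rule — branch into F a  //  F (\lnot d \land a).
      branch 2.1 (add F a):
        ○ open, literals {a=F}.
      branch 2.2 (add F (\lnot d \land a)):
        F (\lnot d \land a): β-rule — branch into F \lnot d  //  F a.
          branch 2.2.1 (add F \lnot d):
            ○ open, literals {d=T}.
          branch 2.2.2 (add F a):
            ○ open, literals {a=F}.
0 branches closed, 7 open.
Each open branch fixes some atoms; the unmentioned ones are free. Counting distinct full assignments: branch {e=F} (a, b, c, d) contributes 16 new; branch {b=T, d=T} (a, c, e) contributes 4 new; branch {b=F, d=F} (a, c, e) contributes 4 new; branch {c=T} (a, b, d, e) contributes 4 new; branch {a=F} (b, c, d, e) contributes 2 new; branch {d=T} (a, b, c, e) contributes 1 new; branch {a=F} (b, c, d, e) contributes 0 new. Total: 31.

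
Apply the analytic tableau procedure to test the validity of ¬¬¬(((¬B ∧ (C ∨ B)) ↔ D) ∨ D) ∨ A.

Not valid

Assume the negation and expand:
Initial set: {¬(¬¬¬(((¬B ∧ (C ∨ B)) ↔ D) ∨ D) ∨ A)}.
¬(¬¬¬(((¬B ∧ (C ∨ B)) ↔ D) ∨ D) ∨ A): α-rule — add ¬¬¬¬(((¬B ∧ (C ∨ B)) ↔ D) ∨ D), ¬A.
¬¬¬¬(((¬B ∧ (C ∨ B)) ↔ D) ∨ D): drop double negation, giving ¬¬(((¬B ∧ (C ∨ B)) ↔ D) ∨ D).
¬¬(((¬B ∧ (C ∨ B)) ↔ D) ∨ D): β-rule — branch into ((¬B ∧ (C ∨ B)) ↔ D)  //  D.
  branch 1 (add ((¬B ∧ (C ∨ B)) ↔ D)):
    ((¬B ∧ (C ∨ B)) ↔ D): β-rule — branch into (¬B ∧ (C ∨ B)), D  //  ¬(¬B ∧ (C ∨ B)), ¬D.
      branch 1.1 (add (¬B ∧ (C ∨ B)), D):
        (¬B ∧ (C ∨ B)): α-rule — add ¬B, (C ∨ B).
        (C ∨ B): β-rule — branch into C  //  B.
          branch 1.1.1 (add C):
            ○ open, literals {A=0, B=0, C=1, D=1}.
          branch 1.1.2 (add B):
            × closes — contains both B and ¬B.
      branch 1.2 (add ¬(¬B ∧ (C ∨ B)), ¬D):
        ¬(¬B ∧ (C ∨ B)): β-rule — branch into ¬¬B  //  ¬(C ∨ B).
          branch 1.2.1 (add ¬¬B):
            ○ open, literals {A=0, B=1, D=0}.
          branch 1.2.2 (add ¬(C ∨ B)):
            ¬(C ∨ B): α-rule — add ¬C, ¬B.
            ○ open, literals {A=0, B=0, C=0, D=0}.
  branch 2 (add D):
    ○ open, literals {A=0, D=1}.
1 branch closed, 4 open.
An open branch gives a countermodel: A=0, B=0, C=1, D=1 (unmentioned atoms arbitrary); under it the original formula is false.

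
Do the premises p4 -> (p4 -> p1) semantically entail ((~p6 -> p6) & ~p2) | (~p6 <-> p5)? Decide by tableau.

Initial set: {(p4 -> (p4 -> p1)); ~(((~p6 -> p6) & ~p2) | (~p6 <-> p5))}.
~(((~p6 -> p6) & ~p2) | (~p6 <-> p5)): α-rule — add ~((~p6 -> p6) & ~p2), ~(~p6 <-> p5).
(p4 -> (p4 -> p1)): β-rule — branch into ~p4  //  (p4 -> p1).
  branch 1 (add ~p4):
    ~((~p6 -> p6) & ~p2): β-rule — branch into ~(~p6 -> p6)  //  ~~p2.
      branch 1.1 (add ~(~p6 -> p6)):
        ~(~p6 -> p6): α-rule — add ~p6, ~p6.
        ~(~p6 <-> p5): β-rule — branch into ~p6, ~p5  //  ~~p6, p5.
          branch 1.1.1 (add ~p6, ~p5):
            ○ open, literals {p4=false, p5=false, p6=false}.
          branch 1.1.2 (add ~~p6, p5):
            × closes — contains both p6 and ~p6.
      branch 1.2 (add ~~p2):
        ~(~p6 <-> p5): β-rule — branch into ~p6, ~p5  //  ~~p6, p5.
          branch 1.2.1 (add ~p6, ~p5):
            ○ open, literals {p2=true, p4=false, p5=false, p6=false}.
          branch 1.2.2 (add ~~p6, p5):
            ○ open, literals {p2=true, p4=false, p5=true, p6=true}.
  branch 2 (add (p4 -> p1)):
    ~((~p6 -> p6) & ~p2): β-rule — branch into ~(~p6 -> p6)  //  ~~p2.
      branch 2.1 (add ~(~p6 -> p6)):
        ~(~p6 -> p6): α-rule — add ~p6, ~p6.
        ~(~p6 <-> p5): β-rule — branch into ~p6, ~p5  //  ~~p6, p5.
          branch 2.1.1 (add ~p6, ~p5):
            (p4 -> p1): β-rule — branch into ~p4  //  p1.
              branch 2.1.1.1 (add ~p4):
                ○ open, literals {p4=false, p5=false, p6=false}.
              branch 2.1.1.2 (add p1):
                ○ open, literals {p1=true, p5=false, p6=false}.
          branch 2.1.2 (add ~~p6, p5):
            × closes — contains both p6 and ~p6.
      branch 2.2 (add ~~p2):
        ~(~p6 <-> p5): β-rule — branch into ~p6, ~p5  //  ~~p6, p5.
          branch 2.2.1 (add ~p6, ~p5):
            (p4 -> p1): β-rule — branch into ~p4  //  p1.
              branch 2.2.1.1 (add ~p4):
                ○ open, literals {p2=true, p4=false, p5=false, p6=false}.
              branch 2.2.1.2 (add p1):
                ○ open, literals {p1=true, p2=true, p5=false, p6=false}.
          branch 2.2.2 (add ~~p6, p5):
            (p4 -> p1): β-rule — branch into ~p4  //  p1.
              branch 2.2.2.1 (add ~p4):
                ○ open, literals {p2=true, p4=false, p5=true, p6=true}.
              branch 2.2.2.2 (add p1):
                ○ open, literals {p1=true, p2=true, p5=true, p6=true}.
2 branches closed, 9 open.
An open branch gives a countermodel: p4=false, p5=false, p6=false (unmentioned atoms arbitrary); the premises hold there but the conclusion fails.

No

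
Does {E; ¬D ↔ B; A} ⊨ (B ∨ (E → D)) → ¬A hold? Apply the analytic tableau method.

No

Initial set: {E; (¬D ↔ B); A; ¬((B ∨ (E → D)) → ¬A)}.
¬((B ∨ (E → D)) → ¬A): α-rule — add (B ∨ (E → D)), ¬¬A.
(¬D ↔ B): β-rule — branch into ¬D, B  //  ¬¬D, ¬B.
  branch 1 (add ¬D, B):
    (B ∨ (E → D)): β-rule — branch into B  //  (E → D).
      branch 1.1 (add B):
        ○ open, literals {A=1, B=1, D=0, E=1}.
      branch 1.2 (add (E → D)):
        (E → D): β-rule — branch into ¬E  //  D.
          branch 1.2.1 (add ¬E):
            × closes — contains both E and ¬E.
          branch 1.2.2 (add D):
            × closes — contains both D and ¬D.
  branch 2 (add ¬¬D, ¬B):
    (B ∨ (E → D)): β-rule — branch into B  //  (E → D).
      branch 2.1 (add B):
        × closes — contains both B and ¬B.
      branch 2.2 (add (E → D)):
        (E → D): β-rule — branch into ¬E  //  D.
          branch 2.2.1 (add ¬E):
            × closes — contains both E and ¬E.
          branch 2.2.2 (add D):
            ○ open, literals {A=1, B=0, D=1, E=1}.
4 branches closed, 2 open.
An open branch gives a countermodel: A=1, B=1, D=0, E=1 (unmentioned atoms arbitrary); the premises hold there but the conclusion fails.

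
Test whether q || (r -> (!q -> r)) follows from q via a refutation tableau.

Yes

Initial set: {q; !(q || (r -> (!q -> r)))}.
!(q || (r -> (!q -> r))): α-rule — add !q, !(r -> (!q -> r)).
× closes — contains both q and !q.
All 1 branch closes.
Every branch closed, so the premises entail the conclusion.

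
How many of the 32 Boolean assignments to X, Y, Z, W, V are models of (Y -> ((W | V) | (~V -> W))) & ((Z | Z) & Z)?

Initial set: {((Y -> ((W | V) | (~V -> W))) & ((Z | Z) & Z))}.
((Y -> ((W | V) | (~V -> W))) & ((Z | Z) & Z)): α-rule — add (Y -> ((W | V) | (~V -> W))), ((Z | Z) & Z).
((Z | Z) & Z): α-rule — add (Z | Z), Z.
(Y -> ((W | V) | (~V -> W))): β-rule — branch into ~Y  //  ((W | V) | (~V -> W)).
  branch 1 (add ~Y):
    (Z | Z): β-rule — branch into Z  //  Z.
      branch 1.1 (add Z):
        ○ open, literals {Y=F, Z=T}.
      branch 1.2 (add Z):
        ○ open, literals {Y=F, Z=T}.
  branch 2 (add ((W | V) | (~V -> W))):
    (Z | Z): β-rule — branch into Z  //  Z.
      branch 2.1 (add Z):
        ((W | V) | (~V -> W)): β-rule — branch into (W | V)  //  (~V -> W).
          branch 2.1.1 (add (W | V)):
            (W | V): β-rule — branch into W  //  V.
              branch 2.1.1.1 (add W):
                ○ open, literals {W=T, Z=T}.
              branch 2.1.1.2 (add V):
                ○ open, literals {V=T, Z=T}.
          branch 2.1.2 (add (~V -> W)):
            (~V -> W): β-rule — branch into ~~V  //  W.
              branch 2.1.2.1 (add ~~V):
                ○ open, literals {V=T, Z=T}.
              branch 2.1.2.2 (add W):
                ○ open, literals {W=T, Z=T}.
      branch 2.2 (add Z):
        ((W | V) | (~V -> W)): β-rule — branch into (W | V)  //  (~V -> W).
          branch 2.2.1 (add (W | V)):
            (W | V): β-rule — branch into W  //  V.
              branch 2.2.1.1 (add W):
                ○ open, literals {W=T, Z=T}.
              branch 2.2.1.2 (add V):
                ○ open, literals {V=T, Z=T}.
          branch 2.2.2 (add (~V -> W)):
            (~V -> W): β-rule — branch into ~~V  //  W.
              branch 2.2.2.1 (add ~~V):
                ○ open, literals {V=T, Z=T}.
              branch 2.2.2.2 (add W):
                ○ open, literals {W=T, Z=T}.
0 branches closed, 10 open.
Each open branch fixes some atoms; the unmentioned ones are free. Counting distinct full assignments: branch {Y=F, Z=T} (X, W, V) contributes 8 new; branch {Y=F, Z=T} (X, W, V) contributes 0 new; branch {W=T, Z=T} (X, Y, V) contributes 4 new; branch {V=T, Z=T} (X, Y, W) contributes 2 new; branch {V=T, Z=T} (X, Y, W) contributes 0 new; branch {W=T, Z=T} (X, Y, V) contributes 0 new; branch {W=T, Z=T} (X, Y, V) contributes 0 new; branch {V=T, Z=T} (X, Y, W) contributes 0 new; branch {V=T, Z=T} (X, Y, W) contributes 0 new; branch {W=T, Z=T} (X, Y, V) contributes 0 new. Total: 14.

14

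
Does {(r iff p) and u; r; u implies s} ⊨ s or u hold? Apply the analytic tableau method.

Initial set: {((r iff p) and u); r; (u implies s); not (s or u)}.
((r iff p) and u): α-rule — add (r iff p), u.
not (s or u): α-rule — add not s, not u.
× closes — contains both u and not u.
All 1 branch closes.
Every branch closed, so the premises entail the conclusion.

Yes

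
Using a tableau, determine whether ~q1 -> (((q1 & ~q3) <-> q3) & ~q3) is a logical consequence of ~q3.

Yes

Initial set: {T ~q3; F (~q1 -> (((q1 & ~q3) <-> q3) & ~q3))}.
F (~q1 -> (((q1 & ~q3) <-> q3) & ~q3)): α-rule — add T ~q1, F (((q1 & ~q3) <-> q3) & ~q3).
F (((q1 & ~q3) <-> q3) & ~q3): β-rule — branch into F ((q1 & ~q3) <-> q3)  //  F ~q3.
  branch 1 (add F ((q1 & ~q3) <-> q3)):
    F ((q1 & ~q3) <-> q3): β-rule — branch into T (q1 & ~q3), F q3  //  F (q1 & ~q3), T q3.
      branch 1.1 (add T (q1 & ~q3), F q3):
        T (q1 & ~q3): α-rule — add T q1, T ~q3.
        × closes — contains both q1 and ~q1.
      branch 1.2 (add F (q1 & ~q3), T q3):
        × closes — contains both q3 and ~q3.
  branch 2 (add F ~q3):
    × closes — contains both q3 and ~q3.
All 3 branches close.
Every branch closed, so the premises entail the conclusion.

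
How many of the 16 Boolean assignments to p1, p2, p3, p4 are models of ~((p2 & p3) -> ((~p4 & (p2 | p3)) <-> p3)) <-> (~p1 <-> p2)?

8

Initial set: {(~((p2 & p3) -> ((~p4 & (p2 | p3)) <-> p3)) <-> (~p1 <-> p2))}.
(~((p2 & p3) -> ((~p4 & (p2 | p3)) <-> p3)) <-> (~p1 <-> p2)): β-rule — branch into ~((p2 & p3) -> ((~p4 & (p2 | p3)) <-> p3)), (~p1 <-> p2)  //  ~~((p2 & p3) -> ((~p4 & (p2 | p3)) <-> p3)), ~(~p1 <-> p2).
  branch 1 (add ~((p2 & p3) -> ((~p4 & (p2 | p3)) <-> p3)), (~p1 <-> p2)):
    ~((p2 & p3) -> ((~p4 & (p2 | p3)) <-> p3)): α-rule — add (p2 & p3), ~((~p4 & (p2 | p3)) <-> p3).
    (p2 & p3): α-rule — add p2, p3.
    (~p1 <-> p2): β-rule — branch into ~p1, p2  //  ~~p1, ~p2.
      branch 1.1 (add ~p1, p2):
        ~((~p4 & (p2 | p3)) <-> p3): β-rule — branch into (~p4 & (p2 | p3)), ~p3  //  ~(~p4 & (p2 | p3)), p3.
          branch 1.1.1 (add (~p4 & (p2 | p3)), ~p3):
            × closes — contains both p3 and ~p3.
          branch 1.1.2 (add ~(~p4 & (p2 | p3)), p3):
            ~(~p4 & (p2 | p3)): β-rule — branch into ~~p4  //  ~(p2 | p3).
              branch 1.1.2.1 (add ~~p4):
                ○ open, literals {p1=false, p2=true, p3=true, p4=true}.
              branch 1.1.2.2 (add ~(p2 | p3)):
                ~(p2 | p3): α-rule — add ~p2, ~p3.
                × closes — contains both p2 and ~p2.
      branch 1.2 (add ~~p1, ~p2):
        × closes — contains both p2 and ~p2.
  branch 2 (add ~~((p2 & p3) -> ((~p4 & (p2 | p3)) <-> p3)), ~(~p1 <-> p2)):
    ~~((p2 & p3) -> ((~p4 & (p2 | p3)) <-> p3)): β-rule — branch into ~(p2 & p3)  //  ((~p4 & (p2 | p3)) <-> p3).
      branch 2.1 (add ~(p2 & p3)):
        ~(~p1 <-> p2): β-rule — branch into ~p1, ~p2  //  ~~p1, p2.
          branch 2.1.1 (add ~p1, ~p2):
            ~(p2 & p3): β-rule — branch into ~p2  //  ~p3.
              branch 2.1.1.1 (add ~p2):
                ○ open, literals {p1=false, p2=false}.
              branch 2.1.1.2 (add ~p3):
                ○ open, literals {p1=false, p2=false, p3=false}.
          branch 2.1.2 (add ~~p1, p2):
            ~(p2 & p3): β-rule — branch into ~p2  //  ~p3.
              branch 2.1.2.1 (add ~p2):
                × closes — contains both p2 and ~p2.
              branch 2.1.2.2 (add ~p3):
                ○ open, literals {p1=true, p2=true, p3=false}.
      branch 2.2 (add ((~p4 & (p2 | p3)) <-> p3)):
        ~(~p1 <-> p2): β-rule — branch into ~p1, ~p2  //  ~~p1, p2.
          branch 2.2.1 (add ~p1, ~p2):
            ((~p4 & (p2 | p3)) <-> p3): β-rule — branch into (~p4 & (p2 | p3)), p3  //  ~(~p4 & (p2 | p3)), ~p3.
              branch 2.2.1.1 (add (~p4 & (p2 | p3)), p3):
                (~p4 & (p2 | p3)): α-rule — add ~p4, (p2 | p3).
                (p2 | p3): β-rule — branch into p2  //  p3.
                  branch 2.2.1.1.1 (add p2):
                    × closes — contains both p2 and ~p2.
                  branch 2.2.1.1.2 (add p3):
                    ○ open, literals {p1=false, p2=false, p3=true, p4=false}.
              branch 2.2.1.2 (add ~(~p4 & (p2 | p3)), ~p3):
                ~(~p4 & (p2 | p3)): β-rule — branch into ~~p4  //  ~(p2 | p3).
                  branch 2.2.1.2.1 (add ~~p4):
                    ○ open, literals {p1=false, p2=false, p3=false, p4=true}.
                  branch 2.2.1.2.2 (add ~(p2 | p3)):
                    ~(p2 | p3): α-rule — add ~p2, ~p3.
                    ○ open, literals {p1=false, p2=false, p3=false}.
          branch 2.2.2 (add ~~p1, p2):
            ((~p4 & (p2 | p3)) <-> p3): β-rule — branch into (~p4 & (p2 | p3)), p3  //  ~(~p4 & (p2 | p3)), ~p3.
              branch 2.2.2.1 (add (~p4 & (p2 | p3)), p3):
                (~p4 & (p2 | p3)): α-rule — add ~p4, (p2 | p3).
                (p2 | p3): β-rule — branch into p2  //  p3.
                  branch 2.2.2.1.1 (add p2):
                    ○ open, literals {p1=true, p2=true, p3=true, p4=false}.
                  branch 2.2.2.1.2 (add p3):
                    ○ open, literals {p1=true, p2=true, p3=true, p4=false}.
              branch 2.2.2.2 (add ~(~p4 & (p2 | p3)), ~p3):
                ~(~p4 & (p2 | p3)): β-rule — branch into ~~p4  //  ~(p2 | p3).
                  branch 2.2.2.2.1 (add ~~p4):
                    ○ open, literals {p1=true, p2=true, p3=false, p4=true}.
                  branch 2.2.2.2.2 (add ~(p2 | p3)):
                    ~(p2 | p3): α-rule — add ~p2, ~p3.
                    × closes — contains both p2 and ~p2.
6 branches closed, 10 open.
Each open branch fixes some atoms; the unmentioned ones are free. Counting distinct full assignments: branch {p1=false, p2=true, p3=true, p4=true} (none free) contributes 1 new; branch {p1=false, p2=false} (p3, p4) contributes 4 new; branch {p1=false, p2=false, p3=false} (p4) contributes 0 new; branch {p1=true, p2=true, p3=false} (p4) contributes 2 new; branch {p1=false, p2=false, p3=true, p4=false} (none free) contributes 0 new; branch {p1=false, p2=false, p3=false, p4=true} (none free) contributes 0 new; branch {p1=false, p2=false, p3=false} (p4) contributes 0 new; branch {p1=true, p2=true, p3=true, p4=false} (none free) contributes 1 new; branch {p1=true, p2=true, p3=true, p4=false} (none free) contributes 0 new; branch {p1=true, p2=true, p3=false, p4=true} (none free) contributes 0 new. Total: 8.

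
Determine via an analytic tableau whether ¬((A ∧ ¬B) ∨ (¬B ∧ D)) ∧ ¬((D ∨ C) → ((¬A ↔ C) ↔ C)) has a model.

Satisfiable

Initial set: {T (¬((A ∧ ¬B) ∨ (¬B ∧ D)) ∧ ¬((D ∨ C) → ((¬A ↔ C) ↔ C)))}.
T (¬((A ∧ ¬B) ∨ (¬B ∧ D)) ∧ ¬((D ∨ C) → ((¬A ↔ C) ↔ C))): α-rule — add T ¬((A ∧ ¬B) ∨ (¬B ∧ D)), T ¬((D ∨ C) → ((¬A ↔ C) ↔ C)).
T ¬((A ∧ ¬B) ∨ (¬B ∧ D)): α-rule — add F (A ∧ ¬B), F (¬B ∧ D).
T ¬((D ∨ C) → ((¬A ↔ C) ↔ C)): α-rule — add T (D ∨ C), F ((¬A ↔ C) ↔ C).
F (A ∧ ¬B): β-rule — branch into F A  //  F ¬B.
  branch 1 (add F A):
    F (¬B ∧ D): β-rule — branch into F ¬B  //  F D.
      branch 1.1 (add F ¬B):
        T (D ∨ C): β-rule — branch into T D  //  T C.
          branch 1.1.1 (add T D):
            F ((¬A ↔ C) ↔ C): β-rule — branch into T (¬A ↔ C), F C  //  F (¬A ↔ C), T C.
              branch 1.1.1.1 (add T (¬A ↔ C), F C):
                T (¬A ↔ C): β-rule — branch into T ¬A, T C  //  F ¬A, F C.
                  branch 1.1.1.1.1 (add T ¬A, T C):
                    × closes — contains both C and ¬C.
                  branch 1.1.1.1.2 (add F ¬A, F C):
                    × closes — contains both A and ¬A.
              branch 1.1.1.2 (add F (¬A ↔ C), T C):
                F (¬A ↔ C): β-rule — branch into T ¬A, F C  //  F ¬A, T C.
                  branch 1.1.1.2.1 (add T ¬A, F C):
                    × closes — contains both C and ¬C.
                  branch 1.1.1.2.2 (add F ¬A, T C):
                    × closes — contains both A and ¬A.
          branch 1.1.2 (add T C):
            F ((¬A ↔ C) ↔ C): β-rule — branch into T (¬A ↔ C), F C  //  F (¬A ↔ C), T C.
              branch 1.1.2.1 (add T (¬A ↔ C), F C):
                × closes — contains both C and ¬C.
              branch 1.1.2.2 (add F (¬A ↔ C), T C):
                F (¬A ↔ C): β-rule — branch into T ¬A, F C  //  F ¬A, T C.
                  branch 1.1.2.2.1 (add T ¬A, F C):
                    × closes — contains both C and ¬C.
                  branch 1.1.2.2.2 (add F ¬A, T C):
                    × closes — contains both A and ¬A.
      branch 1.2 (add F D):
        T (D ∨ C): β-rule — branch into T D  //  T C.
          branch 1.2.1 (add T D):
            × closes — contains both D and ¬D.
          branch 1.2.2 (add T C):
            F ((¬A ↔ C) ↔ C): β-rule — branch into T (¬A ↔ C), F C  //  F (¬A ↔ C), T C.
              branch 1.2.2.1 (add T (¬A ↔ C), F C):
                × closes — contains both C and ¬C.
              branch 1.2.2.2 (add F (¬A ↔ C), T C):
                F (¬A ↔ C): β-rule — branch into T ¬A, F C  //  F ¬A, T C.
                  branch 1.2.2.2.1 (add T ¬A, F C):
                    × closes — contains both C and ¬C.
                  branch 1.2.2.2.2 (add F ¬A, T C):
                    × closes — contains both A and ¬A.
  branch 2 (add F ¬B):
    F (¬B ∧ D): β-rule — branch into F ¬B  //  F D.
      branch 2.1 (add F ¬B):
        T (D ∨ C): β-rule — branch into T D  //  T C.
          branch 2.1.1 (add T D):
            F ((¬A ↔ C) ↔ C): β-rule — branch into T (¬A ↔ C), F C  //  F (¬A ↔ C), T C.
              branch 2.1.1.1 (add T (¬A ↔ C), F C):
                T (¬A ↔ C): β-rule — branch into T ¬A, T C  //  F ¬A, F C.
                  branch 2.1.1.1.1 (add T ¬A, T C):
                    × closes — contains both C and ¬C.
                  branch 2.1.1.1.2 (add F ¬A, F C):
                    ○ open, literals {A=true, B=true, C=false, D=true}.
              branch 2.1.1.2 (add F (¬A ↔ C), T C):
                F (¬A ↔ C): β-rule — branch into T ¬A, F C  //  F ¬A, T C.
                  branch 2.1.1.2.1 (add T ¬A, F C):
                    × closes — contains both C and ¬C.
                  branch 2.1.1.2.2 (add F ¬A, T C):
                    ○ open, literals {A=true, B=true, C=true, D=true}.
          branch 2.1.2 (add T C):
            F ((¬A ↔ C) ↔ C): β-rule — branch into T (¬A ↔ C), F C  //  F (¬A ↔ C), T C.
              branch 2.1.2.1 (add T (¬A ↔ C), F C):
                × closes — contains both C and ¬C.
              branch 2.1.2.2 (add F (¬A ↔ C), T C):
                F (¬A ↔ C): β-rule — branch into T ¬A, F C  //  F ¬A, T C.
                  branch 2.1.2.2.1 (add T ¬A, F C):
                    × closes — contains both C and ¬C.
                  branch 2.1.2.2.2 (add F ¬A, T C):
                    ○ open, literals {A=true, B=true, C=true}.
      branch 2.2 (add F D):
        T (D ∨ C): β-rule — branch into T D  //  T C.
          branch 2.2.1 (add T D):
            × closes — contains both D and ¬D.
          branch 2.2.2 (add T C):
            F ((¬A ↔ C) ↔ C): β-rule — branch into T (¬A ↔ C), F C  //  F (¬A ↔ C), T C.
              branch 2.2.2.1 (add T (¬A ↔ C), F C):
                × closes — contains both C and ¬C.
              branch 2.2.2.2 (add F (¬A ↔ C), T C):
                F (¬A ↔ C): β-rule — branch into T ¬A, F C  //  F ¬A, T C.
                  branch 2.2.2.2.1 (add T ¬A, F C):
                    × closes — contains both C and ¬C.
                  branch 2.2.2.2.2 (add F ¬A, T C):
                    ○ open, literals {A=true, B=true, C=true, D=false}.
18 branches closed, 4 open.
An open branch gives a satisfying assignment: A=true, B=true, C=false, D=true.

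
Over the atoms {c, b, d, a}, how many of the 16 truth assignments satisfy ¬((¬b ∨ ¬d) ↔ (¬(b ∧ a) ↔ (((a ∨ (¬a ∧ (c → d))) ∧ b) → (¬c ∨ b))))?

Initial set: {¬((¬b ∨ ¬d) ↔ (¬(b ∧ a) ↔ (((a ∨ (¬a ∧ (c → d))) ∧ b) → (¬c ∨ b))))}.
¬((¬b ∨ ¬d) ↔ (¬(b ∧ a) ↔ (((a ∨ (¬a ∧ (c → d))) ∧ b) → (¬c ∨ b)))): β-rule — branch into (¬b ∨ ¬d), ¬(¬(b ∧ a) ↔ (((a ∨ (¬a ∧ (c → d))) ∧ b) → (¬c ∨ b)))  //  ¬(¬b ∨ ¬d), (¬(b ∧ a) ↔ (((a ∨ (¬a ∧ (c → d))) ∧ b) → (¬c ∨ b))).
  branch 1 (add (¬b ∨ ¬d), ¬(¬(b ∧ a) ↔ (((a ∨ (¬a ∧ (c → d))) ∧ b) → (¬c ∨ b)))):
    (¬b ∨ ¬d): β-rule — branch into ¬b  //  ¬d.
      branch 1.1 (add ¬b):
        ¬(¬(b ∧ a) ↔ (((a ∨ (¬a ∧ (c → d))) ∧ b) → (¬c ∨ b))): β-rule — branch into ¬(b ∧ a), ¬(((a ∨ (¬a ∧ (c → d))) ∧ b) → (¬c ∨ b))  //  ¬¬(b ∧ a), (((a ∨ (¬a ∧ (c → d))) ∧ b) → (¬c ∨ b)).
          branch 1.1.1 (add ¬(b ∧ a), ¬(((a ∨ (¬a ∧ (c → d))) ∧ b) → (¬c ∨ b))):
            ¬(((a ∨ (¬a ∧ (c → d))) ∧ b) → (¬c ∨ b)): α-rule — add ((a ∨ (¬a ∧ (c → d))) ∧ b), ¬(¬c ∨ b).
            ((a ∨ (¬a ∧ (c → d))) ∧ b): α-rule — add (a ∨ (¬a ∧ (c → d))), b.
            × closes — contains both b and ¬b.
          branch 1.1.2 (add ¬¬(b ∧ a), (((a ∨ (¬a ∧ (c → d))) ∧ b) → (¬c ∨ b))):
            ¬¬(b ∧ a): α-rule — add b, a.
            × closes — contains both b and ¬b.
      branch 1.2 (add ¬d):
        ¬(¬(b ∧ a) ↔ (((a ∨ (¬a ∧ (c → d))) ∧ b) → (¬c ∨ b))): β-rule — branch into ¬(b ∧ a), ¬(((a ∨ (¬a ∧ (c → d))) ∧ b) → (¬c ∨ b))  //  ¬¬(b ∧ a), (((a ∨ (¬a ∧ (c → d))) ∧ b) → (¬c ∨ b)).
          branch 1.2.1 (add ¬(b ∧ a), ¬(((a ∨ (¬a ∧ (c → d))) ∧ b) → (¬c ∨ b))):
            ¬(((a ∨ (¬a ∧ (c → d))) ∧ b) → (¬c ∨ b)): α-rule — add ((a ∨ (¬a ∧ (c → d))) ∧ b), ¬(¬c ∨ b).
            ((a ∨ (¬a ∧ (c → d))) ∧ b): α-rule — add (a ∨ (¬a ∧ (c → d))), b.
            ¬(¬c ∨ b): α-rule — add ¬¬c, ¬b.
            × closes — contains both b and ¬b.
          branch 1.2.2 (add ¬¬(b ∧ a), (((a ∨ (¬a ∧ (c → d))) ∧ b) → (¬c ∨ b))):
            ¬¬(b ∧ a): α-rule — add b, a.
            (((a ∨ (¬a ∧ (c → d))) ∧ b) → (¬c ∨ b)): β-rule — branch into ¬((a ∨ (¬a ∧ (c → d))) ∧ b)  //  (¬c ∨ b).
              branch 1.2.2.1 (add ¬((a ∨ (¬a ∧ (c → d))) ∧ b)):
                ¬((a ∨ (¬a ∧ (c → d))) ∧ b): β-rule — branch into ¬(a ∨ (¬a ∧ (c → d)))  //  ¬b.
                  branch 1.2.2.1.1 (add ¬(a ∨ (¬a ∧ (c → d)))):
                    ¬(a ∨ (¬a ∧ (c → d))): α-rule — add ¬a, ¬(¬a ∧ (c → d)).
                    × closes — contains both a and ¬a.
                  branch 1.2.2.1.2 (add ¬b):
                    × closes — contains both b and ¬b.
              branch 1.2.2.2 (add (¬c ∨ b)):
                (¬c ∨ b): β-rule — branch into ¬c  //  b.
                  branch 1.2.2.2.1 (add ¬c):
                    ○ open, literals {a=1, b=1, c=0, d=0}.
                  branch 1.2.2.2.2 (add b):
                    ○ open, literals {a=1, b=1, d=0}.
  branch 2 (add ¬(¬b ∨ ¬d), (¬(b ∧ a) ↔ (((a ∨ (¬a ∧ (c → d))) ∧ b) → (¬c ∨ b)))):
    ¬(¬b ∨ ¬d): α-rule — add ¬¬b, ¬¬d.
    (¬(b ∧ a) ↔ (((a ∨ (¬a ∧ (c → d))) ∧ b) → (¬c ∨ b))): β-rule — branch into ¬(b ∧ a), (((a ∨ (¬a ∧ (c → d))) ∧ b) → (¬c ∨ b))  //  ¬¬(b ∧ a), ¬(((a ∨ (¬a ∧ (c → d))) ∧ b) → (¬c ∨ b)).
      branch 2.1 (add ¬(b ∧ a), (((a ∨ (¬a ∧ (c → d))) ∧ b) → (¬c ∨ b))):
        ¬(b ∧ a): β-rule — branch into ¬b  //  ¬a.
          branch 2.1.1 (add ¬b):
            × closes — contains both b and ¬b.
          branch 2.1.2 (add ¬a):
            (((a ∨ (¬a ∧ (c → d))) ∧ b) → (¬c ∨ b)): β-rule — branch into ¬((a ∨ (¬a ∧ (c → d))) ∧ b)  //  (¬c ∨ b).
              branch 2.1.2.1 (add ¬((a ∨ (¬a ∧ (c → d))) ∧ b)):
                ¬((a ∨ (¬a ∧ (c → d))) ∧ b): β-rule — branch into ¬(a ∨ (¬a ∧ (c → d)))  //  ¬b.
                  branch 2.1.2.1.1 (add ¬(a ∨ (¬a ∧ (c → d)))):
                    ¬(a ∨ (¬a ∧ (c → d))): α-rule — add ¬a, ¬(¬a ∧ (c → d)).
                    ¬(¬a ∧ (c → d)): β-rule — branch into ¬¬a  //  ¬(c → d).
                      branch 2.1.2.1.1.1 (add ¬¬a):
                        × closes — contains both a and ¬a.
                      branch 2.1.2.1.1.2 (add ¬(c → d)):
                        ¬(c → d): α-rule — add c, ¬d.
                        × closes — contains both d and ¬d.
                  branch 2.1.2.1.2 (add ¬b):
                    × closes — contains both b and ¬b.
              branch 2.1.2.2 (add (¬c ∨ b)):
                (¬c ∨ b): β-rule — branch into ¬c  //  b.
                  branch 2.1.2.2.1 (add ¬c):
                    ○ open, literals {a=0, b=1, c=0, d=1}.
                  branch 2.1.2.2.2 (add b):
                    ○ open, literals {a=0, b=1, d=1}.
      branch 2.2 (add ¬¬(b ∧ a), ¬(((a ∨ (¬a ∧ (c → d))) ∧ b) → (¬c ∨ b))):
        ¬¬(b ∧ a): α-rule — add b, a.
        ¬(((a ∨ (¬a ∧ (c → d))) ∧ b) → (¬c ∨ b)): α-rule — add ((a ∨ (¬a ∧ (c → d))) ∧ b), ¬(¬c ∨ b).
        ((a ∨ (¬a ∧ (c → d))) ∧ b): α-rule — add (a ∨ (¬a ∧ (c → d))), b.
        ¬(¬c ∨ b): α-rule — add ¬¬c, ¬b.
        × closes — contains both b and ¬b.
10 branches closed, 4 open.
Each open branch fixes some atoms; the unmentioned ones are free. Counting distinct full assignments: branch {a=1, b=1, c=0, d=0} (none free) contributes 1 new; branch {a=1, b=1, d=0} (c) contributes 1 new; branch {a=0, b=1, c=0, d=1} (none free) contributes 1 new; branch {a=0, b=1, d=1} (c) contributes 1 new. Total: 4.

4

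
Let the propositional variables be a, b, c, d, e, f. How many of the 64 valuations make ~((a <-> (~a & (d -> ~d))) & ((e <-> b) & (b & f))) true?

62

Initial set: {~((a <-> (~a & (d -> ~d))) & ((e <-> b) & (b & f)))}.
~((a <-> (~a & (d -> ~d))) & ((e <-> b) & (b & f))): β-rule — branch into ~(a <-> (~a & (d -> ~d)))  //  ~((e <-> b) & (b & f)).
  branch 1 (add ~(a <-> (~a & (d -> ~d)))):
    ~(a <-> (~a & (d -> ~d))): β-rule — branch into a, ~(~a & (d -> ~d))  //  ~a, (~a & (d -> ~d)).
      branch 1.1 (add a, ~(~a & (d -> ~d))):
        ~(~a & (d -> ~d)): β-rule — branch into ~~a  //  ~(d -> ~d).
          branch 1.1.1 (add ~~a):
            ○ open, literals {a=1}.
          branch 1.1.2 (add ~(d -> ~d)):
            ~(d -> ~d): α-rule — add d, ~~d.
            ○ open, literals {a=1, d=1}.
      branch 1.2 (add ~a, (~a & (d -> ~d))):
        (~a & (d -> ~d)): α-rule — add ~a, (d -> ~d).
        (d -> ~d): β-rule — branch into ~d  //  ~d.
          branch 1.2.1 (add ~d):
            ○ open, literals {a=0, d=0}.
          branch 1.2.2 (add ~d):
            ○ open, literals {a=0, d=0}.
  branch 2 (add ~((e <-> b) & (b & f))):
    ~((e <-> b) & (b & f)): β-rule — branch into ~(e <-> b)  //  ~(b & f).
      branch 2.1 (add ~(e <-> b)):
        ~(e <-> b): β-rule — branch into e, ~b  //  ~e, b.
          branch 2.1.1 (add e, ~b):
            ○ open, literals {b=0, e=1}.
          branch 2.1.2 (add ~e, b):
            ○ open, literals {b=1, e=0}.
      branch 2.2 (add ~(b & f)):
        ~(b & f): β-rule — branch into ~b  //  ~f.
          branch 2.2.1 (add ~b):
            ○ open, literals {b=0}.
          branch 2.2.2 (add ~f):
            ○ open, literals {f=0}.
0 branches closed, 8 open.
Each open branch fixes some atoms; the unmentioned ones are free. Counting distinct full assignments: branch {a=1} (b, c, d, e, f) contributes 32 new; branch {a=1, d=1} (b, c, e, f) contributes 0 new; branch {a=0, d=0} (b, c, e, f) contributes 16 new; branch {a=0, d=0} (b, c, e, f) contributes 0 new; branch {b=0, e=1} (a, c, d, f) contributes 4 new; branch {b=1, e=0} (a, c, d, f) contributes 4 new; branch {b=0} (a, c, d, e, f) contributes 4 new; branch {f=0} (a, b, c, d, e) contributes 2 new. Total: 62.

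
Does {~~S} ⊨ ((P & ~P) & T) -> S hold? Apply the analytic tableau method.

Initial set: {~~S; ~(((P & ~P) & T) -> S)}.
~~S: drop double negation, giving S.
~(((P & ~P) & T) -> S): α-rule — add ((P & ~P) & T), ~S.
× closes — contains both S and ~S.
All 1 branch closes.
Every branch closed, so the premises entail the conclusion.

Yes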